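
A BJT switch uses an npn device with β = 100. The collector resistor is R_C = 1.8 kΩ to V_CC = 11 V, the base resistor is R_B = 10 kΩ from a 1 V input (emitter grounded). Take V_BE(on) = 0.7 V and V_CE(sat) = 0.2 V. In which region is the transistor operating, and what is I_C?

Assume active. Base-emitter loop: I_B = (V_BB − V_BE)/R_B = (1 − 0.7)/10 = 0.03 mA.
I_C = β·I_B = 100×0.03 = 3 mA.
V_CE = V_CC − I_C·R_C = 11 − 3×1.8 = 5.6 V > V_CE(sat), so the active-region assumption holds.

active; I_C ≈ 3 mA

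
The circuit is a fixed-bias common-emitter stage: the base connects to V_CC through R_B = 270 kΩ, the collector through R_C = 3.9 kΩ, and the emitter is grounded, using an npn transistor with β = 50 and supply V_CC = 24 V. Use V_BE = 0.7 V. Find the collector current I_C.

Base loop: V_CC = I_B·R_B + V_BE, so I_B = (24 − 0.7)/270 kΩ = 0.0863 mA.
In the active region I_C = β·I_B = 50 × 0.0863 = 4.31 mA.
Collector loop: V_CE = V_CC − I_C·R_C = 24 − 4.31×3.9 = 7.17 V.
Since V_CE = 7.17 V > V_CE(sat) ≈ 0.2 V, the transistor is in the active region as assumed.

I_C ≈ 4.3 mA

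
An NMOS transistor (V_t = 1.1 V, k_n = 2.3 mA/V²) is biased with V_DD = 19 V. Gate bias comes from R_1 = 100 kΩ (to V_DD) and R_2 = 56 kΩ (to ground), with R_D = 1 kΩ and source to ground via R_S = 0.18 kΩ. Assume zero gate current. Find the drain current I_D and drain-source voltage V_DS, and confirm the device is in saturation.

V_G = V_DD·R_2/(R_1+R_2) = 19×56/156 = 6.82 V.
Assume saturation: I_D = (k_n/2)(V_GS − V_t)² with V_GS = V_G − I_D·R_S = 6.82 − 0.18·I_D.
Substituting gives 0.0373·I_D² − 3.37·I_D + 37.6 = 0, with roots I_D = 13.1 or 77.3 mA.
The root I_D = 77.3 mA gives V_GS = -7.1 V ≤ V_t, so take I_D = 13.1 mA.
Then V_GS = 4.47 V and V_DS = V_DD − I_D(R_D+R_S) = 19 − 13.1×1.18 = 3.59 V.
Saturation requires V_DS ≥ V_GS − V_t = 3.37 V; 3.59 ≥ 3.37 ✓.

I_D ≈ 13 mA, V_DS ≈ 3.6 V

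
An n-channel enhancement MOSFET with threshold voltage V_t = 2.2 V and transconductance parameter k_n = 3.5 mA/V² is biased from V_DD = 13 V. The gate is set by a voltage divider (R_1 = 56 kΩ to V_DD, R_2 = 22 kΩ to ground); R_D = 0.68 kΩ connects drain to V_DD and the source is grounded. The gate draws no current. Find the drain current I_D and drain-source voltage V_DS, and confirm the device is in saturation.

I_D ≈ 3.8 mA, V_DS ≈ 10 V

V_G = V_DD·R_2/(R_1+R_2) = 13×22/78 = 3.67 V. With the source grounded, V_GS = V_G = 3.67 V.
Assume saturation: I_D = (k_n/2)(V_GS − V_t)² = (3.5/2)×(3.67 − 2.2)² = 1.75×1.47² = 3.76 mA.
V_DS = V_DD − I_D·R_D = 13 − 3.76×0.68 = 10.4 V.
Saturation requires V_DS ≥ V_GS − V_t = 1.47 V; 10.4 ≥ 1.47 ✓.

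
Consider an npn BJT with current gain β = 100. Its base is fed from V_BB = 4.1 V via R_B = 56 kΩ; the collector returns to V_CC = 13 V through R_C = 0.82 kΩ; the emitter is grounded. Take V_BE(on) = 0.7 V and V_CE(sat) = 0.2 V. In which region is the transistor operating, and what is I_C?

active; I_C ≈ 6.1 mA

Assume active. Base-emitter loop: I_B = (V_BB − V_BE)/R_B = (4.1 − 0.7)/56 = 0.0607 mA.
I_C = β·I_B = 100×0.0607 = 6.07 mA.
V_CE = V_CC − I_C·R_C = 13 − 6.07×0.82 = 8.02 V > V_CE(sat), so the active-region assumption holds.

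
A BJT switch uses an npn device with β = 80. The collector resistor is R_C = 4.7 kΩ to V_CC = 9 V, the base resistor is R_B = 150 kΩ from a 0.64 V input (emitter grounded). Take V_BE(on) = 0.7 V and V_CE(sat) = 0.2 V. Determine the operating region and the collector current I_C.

cutoff; I_C ≈ 0

V_BB = 0.64 V ≤ V_BE(on) = 0.7 V, so the base-emitter junction is not forward biased.
The transistor is in cutoff: I_B = I_C = 0.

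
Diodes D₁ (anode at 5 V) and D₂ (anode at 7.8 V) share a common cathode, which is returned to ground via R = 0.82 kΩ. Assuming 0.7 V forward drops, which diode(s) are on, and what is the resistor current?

Only D₂ conducts; I_R ≈ 8.7 mA

Assume both conduct. Then node N would need to be at both 5−0.7 = 4.3 V and 7.8−0.7 = 7.1 V, which is impossible.
Assume only D₂ conducts: V_N = 7.8 − 0.7 = 7.1 V, so I_R = 7.1/0.82 = 8.66 mA.
Check D₁: its anode-to-cathode voltage is 5 − 7.1 = -2.1 V < 0.7 V, so it is off. The assumption is consistent.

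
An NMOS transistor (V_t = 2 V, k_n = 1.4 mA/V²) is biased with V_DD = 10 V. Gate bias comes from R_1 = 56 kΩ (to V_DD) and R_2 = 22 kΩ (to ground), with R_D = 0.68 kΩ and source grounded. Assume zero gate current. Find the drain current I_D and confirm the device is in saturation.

V_G = V_DD·R_2/(R_1+R_2) = 10×22/78 = 2.82 V. With the source grounded, V_GS = V_G = 2.82 V.
Assume saturation: I_D = (k_n/2)(V_GS − V_t)² = (1.4/2)×(2.82 − 2)² = 0.7×0.821² = 0.471 mA.
V_DS = V_DD − I_D·R_D = 10 − 0.471×0.68 = 9.68 V.
Saturation requires V_DS ≥ V_GS − V_t = 0.821 V; 9.68 ≥ 0.821 ✓.

I_D ≈ 0.47 mA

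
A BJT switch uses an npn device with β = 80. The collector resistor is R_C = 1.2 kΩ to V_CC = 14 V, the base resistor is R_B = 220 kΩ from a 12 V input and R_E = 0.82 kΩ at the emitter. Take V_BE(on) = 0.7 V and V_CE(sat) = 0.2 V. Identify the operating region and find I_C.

Assume active. Base-emitter loop: I_B = (V_BB − V_BE)/(R_B + (β+1)R_E) = (12 − 0.7)/(220 + 81×0.82) = 0.0395 mA.
I_C = β·I_B = 80×0.0395 = 3.16 mA.
V_CE = V_CC − I_C·R_C − I_E·R_E = 14 − 3.16×1.2 − 3.2×0.82 = 7.59 V > V_CE(sat), so the active-region assumption holds.

active; I_C ≈ 3.2 mA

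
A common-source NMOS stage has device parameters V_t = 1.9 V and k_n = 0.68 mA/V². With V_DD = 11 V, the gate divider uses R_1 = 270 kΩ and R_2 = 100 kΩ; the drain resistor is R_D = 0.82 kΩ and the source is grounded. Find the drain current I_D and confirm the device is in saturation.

V_G = V_DD·R_2/(R_1+R_2) = 11×100/370 = 2.97 V. With the source grounded, V_GS = V_G = 2.97 V.
Assume saturation: I_D = (k_n/2)(V_GS − V_t)² = (0.68/2)×(2.97 − 1.9)² = 0.34×1.07² = 0.391 mA.
V_DS = V_DD − I_D·R_D = 11 − 0.391×0.82 = 10.7 V.
Saturation requires V_DS ≥ V_GS − V_t = 1.07 V; 10.7 ≥ 1.07 ✓.

I_D ≈ 0.39 mA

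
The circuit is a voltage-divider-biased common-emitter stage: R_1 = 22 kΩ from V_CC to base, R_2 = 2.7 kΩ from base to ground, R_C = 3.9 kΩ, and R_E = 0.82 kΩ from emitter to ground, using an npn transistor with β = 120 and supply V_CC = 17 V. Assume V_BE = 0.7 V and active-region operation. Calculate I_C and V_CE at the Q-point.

Thevenize the base divider: V_Th = V_CC·R_2/(R_1+R_2) = 17×2.7/24.7 = 1.86 V, R_Th = R_1‖R_2 = 2.4 kΩ.
Base-emitter loop: V_Th = I_B·R_Th + V_BE + (β+1)I_B·R_E, so I_B = (1.86 − 0.7) / (2.4 + 121×0.82) = 0.0114 mA.
I_C = β·I_B = 120×0.0114 = 1.37 mA, and I_E = (β+1)I_B = 1.38 mA.
V_CE = V_CC − I_C·R_C − I_E·R_E = 17 − 1.37×3.9 − 1.38×0.82 = 10.5 V.
V_CE = 10.5 V > 0.2 V confirms active-region operation.

I_C ≈ 1.4 mA, V_CE ≈ 11 V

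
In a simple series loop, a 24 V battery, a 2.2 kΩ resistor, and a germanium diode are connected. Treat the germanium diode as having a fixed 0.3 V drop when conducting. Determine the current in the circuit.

KVL around the loop: 24 = V_D + I·R = 0.3 + I × 2.2 kΩ.
So I = (24 − 0.3) / 2.2 kΩ = 23.7 / 2.2 = 10.8 mA.

I ≈ 11 mA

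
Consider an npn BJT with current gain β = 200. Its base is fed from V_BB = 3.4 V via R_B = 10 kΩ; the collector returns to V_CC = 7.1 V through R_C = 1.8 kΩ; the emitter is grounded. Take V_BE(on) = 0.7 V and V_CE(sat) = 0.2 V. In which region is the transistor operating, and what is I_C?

saturation; I_C ≈ 3.8 mA

Assume active: I_B = (3.4 − 0.7)/10 = 0.27 mA, giving I_C = β·I_B = 54 mA.
But then V_CE = 7.1 − 54×1.8 = -90.1 V < V_CE(sat) = 0.2 V — impossible in the active region.
So the transistor is saturated. With V_CE = 0.2 V, I_C = (V_CC − 0.2)/R_C = 6.9/1.8 = 3.83 mA.
Check: β·I_B = 54 mA > I_C = 3.83 mA, confirming saturation.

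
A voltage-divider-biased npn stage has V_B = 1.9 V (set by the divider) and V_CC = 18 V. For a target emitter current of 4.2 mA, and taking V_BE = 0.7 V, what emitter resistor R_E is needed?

R_E ≈ 0.29 kΩ

V_E = V_B − V_BE = 1.9 − 0.7 = 1.2 V.
R_E = V_E / I_E = 1.2 / 4.2 = 0.286 kΩ.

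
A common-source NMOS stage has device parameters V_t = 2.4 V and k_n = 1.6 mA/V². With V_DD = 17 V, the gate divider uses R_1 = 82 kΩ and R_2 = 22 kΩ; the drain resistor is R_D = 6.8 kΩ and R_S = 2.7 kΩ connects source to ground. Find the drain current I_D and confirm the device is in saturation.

I_D ≈ 0.24 mA

V_G = V_DD·R_2/(R_1+R_2) = 17×22/104 = 3.6 V.
Assume saturation: I_D = (k_n/2)(V_GS − V_t)² with V_GS = V_G − I_D·R_S = 3.6 − 2.7·I_D.
Substituting gives 5.83·I_D² − 6.17·I_D + 1.14 = 0, with roots I_D = 0.24 or 0.817 mA.
The root I_D = 0.817 mA gives V_GS = 1.39 V ≤ V_t, so take I_D = 0.24 mA.
Then V_GS = 2.95 V and V_DS = V_DD − I_D(R_D+R_S) = 17 − 0.24×9.5 = 14.7 V.
Saturation requires V_DS ≥ V_GS − V_t = 0.548 V; 14.7 ≥ 0.548 ✓.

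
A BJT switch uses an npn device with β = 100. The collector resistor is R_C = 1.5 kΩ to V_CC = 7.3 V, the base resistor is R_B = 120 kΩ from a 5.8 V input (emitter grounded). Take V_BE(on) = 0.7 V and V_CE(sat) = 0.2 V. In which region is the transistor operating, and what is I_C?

Assume active. Base-emitter loop: I_B = (V_BB − V_BE)/R_B = (5.8 − 0.7)/120 = 0.0425 mA.
I_C = β·I_B = 100×0.0425 = 4.25 mA.
V_CE = V_CC − I_C·R_C = 7.3 − 4.25×1.5 = 0.925 V > V_CE(sat), so the active-region assumption holds.

active; I_C ≈ 4.2 mA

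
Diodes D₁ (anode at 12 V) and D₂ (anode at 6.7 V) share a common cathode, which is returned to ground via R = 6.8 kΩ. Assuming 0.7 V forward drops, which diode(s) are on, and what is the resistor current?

Assume both conduct. Then node N would need to be at both 12−0.7 = 11.3 V and 6.7−0.7 = 6 V, which is impossible.
Assume only D₁ conducts: V_N = 12 − 0.7 = 11.3 V, so I_R = 11.3/6.8 = 1.66 mA.
Check D₂: its anode-to-cathode voltage is 6.7 − 11.3 = -4.6 V < 0.7 V, so it is off. The assumption is consistent.

Only D₁ conducts; I_R ≈ 1.7 mA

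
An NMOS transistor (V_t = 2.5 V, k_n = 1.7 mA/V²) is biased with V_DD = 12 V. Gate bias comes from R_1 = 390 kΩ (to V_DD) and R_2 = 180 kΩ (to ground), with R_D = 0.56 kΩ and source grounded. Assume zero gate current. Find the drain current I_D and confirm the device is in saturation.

V_G = V_DD·R_2/(R_1+R_2) = 12×180/570 = 3.79 V. With the source grounded, V_GS = V_G = 3.79 V.
Assume saturation: I_D = (k_n/2)(V_GS − V_t)² = (1.7/2)×(3.79 − 2.5)² = 0.85×1.29² = 1.41 mA.
V_DS = V_DD − I_D·R_D = 12 − 1.41×0.56 = 11.2 V.
Saturation requires V_DS ≥ V_GS − V_t = 1.29 V; 11.2 ≥ 1.29 ✓.

I_D ≈ 1.4 mA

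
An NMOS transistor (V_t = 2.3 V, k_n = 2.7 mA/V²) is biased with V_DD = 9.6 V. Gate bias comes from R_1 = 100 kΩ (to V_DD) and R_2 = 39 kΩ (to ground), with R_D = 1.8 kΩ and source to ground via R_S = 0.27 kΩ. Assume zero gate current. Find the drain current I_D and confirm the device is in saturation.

V_G = V_DD·R_2/(R_1+R_2) = 9.6×39/139 = 2.69 V.
Assume saturation: I_D = (k_n/2)(V_GS − V_t)² with V_GS = V_G − I_D·R_S = 2.69 − 0.27·I_D.
Substituting gives 0.0984·I_D² − 1.29·I_D + 0.209 = 0, with roots I_D = 0.165 or 12.9 mA.
The root I_D = 12.9 mA gives V_GS = -0.793 V ≤ V_t, so take I_D = 0.165 mA.
Then V_GS = 2.65 V and V_DS = V_DD − I_D(R_D+R_S) = 9.6 − 0.165×2.07 = 9.26 V.
Saturation requires V_DS ≥ V_GS − V_t = 0.349 V; 9.26 ≥ 0.349 ✓.

I_D ≈ 0.16 mA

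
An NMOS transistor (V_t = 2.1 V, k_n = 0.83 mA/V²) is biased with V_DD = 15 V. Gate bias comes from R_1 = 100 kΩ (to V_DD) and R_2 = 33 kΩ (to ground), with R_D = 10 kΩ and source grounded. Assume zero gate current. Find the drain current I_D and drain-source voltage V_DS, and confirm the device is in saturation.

I_D ≈ 1.1 mA, V_DS ≈ 4.1 V

V_G = V_DD·R_2/(R_1+R_2) = 15×33/133 = 3.72 V. With the source grounded, V_GS = V_G = 3.72 V.
Assume saturation: I_D = (k_n/2)(V_GS − V_t)² = (0.83/2)×(3.72 − 2.1)² = 0.415×1.62² = 1.09 mA.
V_DS = V_DD − I_D·R_D = 15 − 1.09×10 = 4.08 V.
Saturation requires V_DS ≥ V_GS − V_t = 1.62 V; 4.08 ≥ 1.62 ✓.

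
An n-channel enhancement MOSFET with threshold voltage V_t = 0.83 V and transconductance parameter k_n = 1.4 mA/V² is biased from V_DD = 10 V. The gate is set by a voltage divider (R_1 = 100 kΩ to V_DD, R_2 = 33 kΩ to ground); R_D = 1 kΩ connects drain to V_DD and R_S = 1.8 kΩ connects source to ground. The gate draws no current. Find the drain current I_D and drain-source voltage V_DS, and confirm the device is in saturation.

V_G = V_DD·R_2/(R_1+R_2) = 10×33/133 = 2.48 V.
Assume saturation: I_D = (k_n/2)(V_GS − V_t)² with V_GS = V_G − I_D·R_S = 2.48 − 1.8·I_D.
Substituting gives 2.27·I_D² − 5.16·I_D + 1.91 = 0, with roots I_D = 0.465 or 1.81 mA.
The root I_D = 1.81 mA gives V_GS = -0.778 V ≤ V_t, so take I_D = 0.465 mA.
Then V_GS = 1.64 V and V_DS = V_DD − I_D(R_D+R_S) = 10 − 0.465×2.8 = 8.7 V.
Saturation requires V_DS ≥ V_GS − V_t = 0.815 V; 8.7 ≥ 0.815 ✓.

I_D ≈ 0.46 mA, V_DS ≈ 8.7 V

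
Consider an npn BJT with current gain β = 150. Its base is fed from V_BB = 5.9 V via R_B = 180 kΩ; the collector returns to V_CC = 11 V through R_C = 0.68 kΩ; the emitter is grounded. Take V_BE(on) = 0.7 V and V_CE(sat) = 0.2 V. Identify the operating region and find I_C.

active; I_C ≈ 4.3 mA

Assume active. Base-emitter loop: I_B = (V_BB − V_BE)/R_B = (5.9 − 0.7)/180 = 0.0289 mA.
I_C = β·I_B = 150×0.0289 = 4.33 mA.
V_CE = V_CC − I_C·R_C = 11 − 4.33×0.68 = 8.05 V > V_CE(sat), so the active-region assumption holds.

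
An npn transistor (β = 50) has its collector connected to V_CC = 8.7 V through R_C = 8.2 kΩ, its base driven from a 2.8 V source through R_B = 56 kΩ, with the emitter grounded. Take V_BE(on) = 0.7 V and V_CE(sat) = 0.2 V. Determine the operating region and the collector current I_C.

saturation; I_C ≈ 1 mA

Assume active: I_B = (2.8 − 0.7)/56 = 0.0375 mA, giving I_C = β·I_B = 1.87 mA.
But then V_CE = 8.7 − 1.87×8.2 = -6.67 V < V_CE(sat) = 0.2 V — impossible in the active region.
So the transistor is saturated. With V_CE = 0.2 V, I_C = (V_CC − 0.2)/R_C = 8.5/8.2 = 1.04 mA.
Check: β·I_B = 1.87 mA > I_C = 1.04 mA, confirming saturation.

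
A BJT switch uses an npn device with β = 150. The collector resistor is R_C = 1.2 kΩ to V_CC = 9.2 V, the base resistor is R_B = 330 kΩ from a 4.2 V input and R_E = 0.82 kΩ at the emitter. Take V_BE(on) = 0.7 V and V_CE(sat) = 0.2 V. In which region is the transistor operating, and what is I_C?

active; I_C ≈ 1.2 mA

Assume active. Base-emitter loop: I_B = (V_BB − V_BE)/(R_B + (β+1)R_E) = (4.2 − 0.7)/(330 + 151×0.82) = 0.00771 mA.
I_C = β·I_B = 150×0.00771 = 1.16 mA.
V_CE = V_CC − I_C·R_C − I_E·R_E = 9.2 − 1.16×1.2 − 1.16×0.82 = 6.86 V > V_CE(sat), so the active-region assumption holds.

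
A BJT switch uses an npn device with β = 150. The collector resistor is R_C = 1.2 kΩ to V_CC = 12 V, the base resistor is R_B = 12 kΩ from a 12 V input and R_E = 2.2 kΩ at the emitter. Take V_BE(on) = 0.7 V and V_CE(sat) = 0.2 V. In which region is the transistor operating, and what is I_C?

Assume active: I_B = (12 − 0.7)/(12 + 151×2.2) = 0.0328 mA, I_C = β·I_B = 4.92 mA.
Then V_CE = 12 − 4.92×1.2 − 4.96×2.2 = -4.82 V < 0.2 V — the active assumption fails.
Re-solve with V_CE = 0.2 V. KCL at the emitter: V_E/R_E = (V_BB−0.7−V_E)/R_B + (V_CC−0.2−V_E)/R_C, giving V_E = 7.86 V.
I_C = (V_CC − 0.2 − V_E)/R_C = (11.8 − 7.86)/1.2 = 3.28 mA.
Check: I_B = (11.3 − 7.86)/12 = 0.287 mA, and β·I_B = 43 mA > I_C, confirming saturation.

saturation; I_C ≈ 3.3 mA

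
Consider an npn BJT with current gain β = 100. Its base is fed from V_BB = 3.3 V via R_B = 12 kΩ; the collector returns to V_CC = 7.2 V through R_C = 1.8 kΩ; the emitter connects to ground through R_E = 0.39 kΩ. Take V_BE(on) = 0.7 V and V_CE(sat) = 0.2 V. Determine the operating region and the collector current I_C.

Assume active: I_B = (3.3 − 0.7)/(12 + 101×0.39) = 0.0506 mA, I_C = β·I_B = 5.06 mA.
Then V_CE = 7.2 − 5.06×1.8 − 5.11×0.39 = -3.9 V < 0.2 V — the active assumption fails.
Re-solve with V_CE = 0.2 V. KCL at the emitter: V_E/R_E = (V_BB−0.7−V_E)/R_B + (V_CC−0.2−V_E)/R_C, giving V_E = 1.28 V.
I_C = (V_CC − 0.2 − V_E)/R_C = (7 − 1.28)/1.8 = 3.18 mA.
Check: I_B = (2.6 − 1.28)/12 = 0.11 mA, and β·I_B = 11 mA > I_C, confirming saturation.

saturation; I_C ≈ 3.2 mA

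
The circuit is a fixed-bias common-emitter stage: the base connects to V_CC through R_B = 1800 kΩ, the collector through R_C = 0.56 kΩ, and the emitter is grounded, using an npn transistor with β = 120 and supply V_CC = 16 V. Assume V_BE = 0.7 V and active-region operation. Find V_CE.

V_CE ≈ 15 V

Base loop: V_CC = I_B·R_B + V_BE, so I_B = (16 − 0.7)/1800 kΩ = 0.0085 mA.
In the active region I_C = β·I_B = 120 × 0.0085 = 1.02 mA.
Collector loop: V_CE = V_CC − I_C·R_C = 16 − 1.02×0.56 = 15.4 V.
Since V_CE = 15.4 V > V_CE(sat) ≈ 0.2 V, the transistor is in the active region as assumed.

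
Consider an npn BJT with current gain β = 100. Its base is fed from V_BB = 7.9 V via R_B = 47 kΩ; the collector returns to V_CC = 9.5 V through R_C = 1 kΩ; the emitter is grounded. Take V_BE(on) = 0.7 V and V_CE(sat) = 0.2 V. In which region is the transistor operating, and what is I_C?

saturation; I_C ≈ 9.3 mA

Assume active: I_B = (7.9 − 0.7)/47 = 0.153 mA, giving I_C = β·I_B = 15.3 mA.
But then V_CE = 9.5 − 15.3×1 = -5.82 V < V_CE(sat) = 0.2 V — impossible in the active region.
So the transistor is saturated. With V_CE = 0.2 V, I_C = (V_CC − 0.2)/R_C = 9.3/1 = 9.3 mA.
Check: β·I_B = 15.3 mA > I_C = 9.3 mA, confirming saturation.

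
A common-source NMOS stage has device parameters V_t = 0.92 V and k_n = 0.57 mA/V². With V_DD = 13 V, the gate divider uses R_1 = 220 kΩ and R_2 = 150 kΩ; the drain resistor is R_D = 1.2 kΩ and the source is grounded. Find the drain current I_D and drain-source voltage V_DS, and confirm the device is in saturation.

I_D ≈ 5.4 mA, V_DS ≈ 6.5 V

V_G = V_DD·R_2/(R_1+R_2) = 13×150/370 = 5.27 V. With the source grounded, V_GS = V_G = 5.27 V.
Assume saturation: I_D = (k_n/2)(V_GS − V_t)² = (0.57/2)×(5.27 − 0.92)² = 0.285×4.35² = 5.39 mA.
V_DS = V_DD − I_D·R_D = 13 − 5.39×1.2 = 6.53 V.
Saturation requires V_DS ≥ V_GS − V_t = 4.35 V; 6.53 ≥ 4.35 ✓.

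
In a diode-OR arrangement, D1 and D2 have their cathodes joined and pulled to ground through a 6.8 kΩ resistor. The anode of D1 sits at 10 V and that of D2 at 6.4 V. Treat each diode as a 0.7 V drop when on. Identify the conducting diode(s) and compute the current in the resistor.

Assume both conduct. Then node N would need to be at both 10−0.7 = 9.3 V and 6.4−0.7 = 5.7 V, which is impossible.
Assume only D1 conducts: V_N = 10 − 0.7 = 9.3 V, so I_R = 9.3/6.8 = 1.37 mA.
Check D2: its anode-to-cathode voltage is 6.4 − 9.3 = -2.9 V < 0.7 V, so it is off. The assumption is consistent.

Only D1 conducts; I_R ≈ 1.4 mA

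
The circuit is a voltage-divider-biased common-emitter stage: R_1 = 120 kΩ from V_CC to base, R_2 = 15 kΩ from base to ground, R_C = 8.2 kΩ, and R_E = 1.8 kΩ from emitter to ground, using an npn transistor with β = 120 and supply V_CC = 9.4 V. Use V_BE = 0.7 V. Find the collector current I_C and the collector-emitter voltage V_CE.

Thevenize the base divider: V_Th = V_CC·R_2/(R_1+R_2) = 9.4×15/135 = 1.04 V, R_Th = R_1‖R_2 = 13.3 kΩ.
Base-emitter loop: V_Th = I_B·R_Th + V_BE + (β+1)I_B·R_E, so I_B = (1.04 − 0.7) / (13.3 + 121×1.8) = 0.00149 mA.
I_C = β·I_B = 120×0.00149 = 0.179 mA, and I_E = (β+1)I_B = 0.18 mA.
V_CE = V_CC − I_C·R_C − I_E·R_E = 9.4 − 0.179×8.2 − 0.18×1.8 = 7.61 V.
V_CE = 7.61 V > 0.2 V confirms active-region operation.

I_C ≈ 0.18 mA, V_CE ≈ 7.6 V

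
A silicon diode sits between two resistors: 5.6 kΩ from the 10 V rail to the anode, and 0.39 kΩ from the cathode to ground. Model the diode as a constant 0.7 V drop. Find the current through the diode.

I ≈ 1.6 mA

The two resistors are in series with the diode, so KVL gives 10 = I·5.6 + 0.7 + I·0.39.
I = (10 − 0.7) / (5.6 + 0.39) kΩ = 9.3 / 5.99 = 1.55 mA.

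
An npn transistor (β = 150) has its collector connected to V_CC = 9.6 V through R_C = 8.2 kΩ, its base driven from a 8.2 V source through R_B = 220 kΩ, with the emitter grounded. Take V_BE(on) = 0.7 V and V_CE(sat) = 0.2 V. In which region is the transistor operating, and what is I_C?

Assume active: I_B = (8.2 − 0.7)/220 = 0.0341 mA, giving I_C = β·I_B = 5.11 mA.
But then V_CE = 9.6 − 5.11×8.2 = -32.3 V < V_CE(sat) = 0.2 V — impossible in the active region.
So the transistor is saturated. With V_CE = 0.2 V, I_C = (V_CC − 0.2)/R_C = 9.4/8.2 = 1.15 mA.
Check: β·I_B = 5.11 mA > I_C = 1.15 mA, confirming saturation.

saturation; I_C ≈ 1.1 mA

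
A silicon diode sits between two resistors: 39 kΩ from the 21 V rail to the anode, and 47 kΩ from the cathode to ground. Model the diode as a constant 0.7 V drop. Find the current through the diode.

The two resistors are in series with the diode, so KVL gives 21 = I·39 + 0.7 + I·47.
I = (21 − 0.7) / (39 + 47) kΩ = 20.3 / 86 = 0.236 mA.

I ≈ 0.24 mA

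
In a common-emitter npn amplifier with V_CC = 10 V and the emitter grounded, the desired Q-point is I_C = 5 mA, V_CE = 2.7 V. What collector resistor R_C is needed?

Collector loop: V_CC = I_C·R_C + V_CE.
R_C = (V_CC − V_CE)/I_C = (10 − 2.7)/5 = 1.46 kΩ.

R_C ≈ 1.5 kΩ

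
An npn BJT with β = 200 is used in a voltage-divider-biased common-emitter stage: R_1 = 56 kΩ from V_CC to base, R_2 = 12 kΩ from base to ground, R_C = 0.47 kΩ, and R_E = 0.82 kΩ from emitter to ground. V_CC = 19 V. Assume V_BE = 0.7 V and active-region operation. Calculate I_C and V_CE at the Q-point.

Thevenize the base divider: V_Th = V_CC·R_2/(R_1+R_2) = 19×12/68 = 3.35 V, R_Th = R_1‖R_2 = 9.88 kΩ.
Base-emitter loop: V_Th = I_B·R_Th + V_BE + (β+1)I_B·R_E, so I_B = (3.35 − 0.7) / (9.88 + 201×0.82) = 0.0152 mA.
I_C = β·I_B = 200×0.0152 = 3.04 mA, and I_E = (β+1)I_B = 3.05 mA.
V_CE = V_CC − I_C·R_C − I_E·R_E = 19 − 3.04×0.47 − 3.05×0.82 = 15.1 V.
V_CE = 15.1 V > 0.2 V confirms active-region operation.

I_C ≈ 3 mA, V_CE ≈ 15 V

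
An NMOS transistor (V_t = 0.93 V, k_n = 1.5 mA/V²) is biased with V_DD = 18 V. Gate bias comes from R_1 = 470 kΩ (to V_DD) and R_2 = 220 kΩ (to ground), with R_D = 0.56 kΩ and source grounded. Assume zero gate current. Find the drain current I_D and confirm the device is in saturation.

V_G = V_DD·R_2/(R_1+R_2) = 18×220/690 = 5.74 V. With the source grounded, V_GS = V_G = 5.74 V.
Assume saturation: I_D = (k_n/2)(V_GS − V_t)² = (1.5/2)×(5.74 − 0.93)² = 0.75×4.81² = 17.3 mA.
V_DS = V_DD − I_D·R_D = 18 − 17.3×0.56 = 8.29 V.
Saturation requires V_DS ≥ V_GS − V_t = 4.81 V; 8.29 ≥ 4.81 ✓.

I_D ≈ 17 mA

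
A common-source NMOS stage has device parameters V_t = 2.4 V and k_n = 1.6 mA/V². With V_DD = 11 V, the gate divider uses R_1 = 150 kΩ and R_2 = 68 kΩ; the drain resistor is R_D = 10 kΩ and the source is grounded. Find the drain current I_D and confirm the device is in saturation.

I_D ≈ 0.85 mA

V_G = V_DD·R_2/(R_1+R_2) = 11×68/218 = 3.43 V. With the source grounded, V_GS = V_G = 3.43 V.
Assume saturation: I_D = (k_n/2)(V_GS − V_t)² = (1.6/2)×(3.43 − 2.4)² = 0.8×1.03² = 0.851 mA.
V_DS = V_DD − I_D·R_D = 11 − 0.851×10 = 2.49 V.
Saturation requires V_DS ≥ V_GS − V_t = 1.03 V; 2.49 ≥ 1.03 ✓.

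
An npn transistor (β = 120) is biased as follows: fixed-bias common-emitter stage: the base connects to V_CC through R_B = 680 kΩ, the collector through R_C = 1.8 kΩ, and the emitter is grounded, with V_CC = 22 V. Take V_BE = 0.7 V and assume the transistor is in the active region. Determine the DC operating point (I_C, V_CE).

Base loop: V_CC = I_B·R_B + V_BE, so I_B = (22 − 0.7)/680 kΩ = 0.0313 mA.
In the active region I_C = β·I_B = 120 × 0.0313 = 3.76 mA.
Collector loop: V_CE = V_CC − I_C·R_C = 22 − 3.76×1.8 = 15.2 V.
Since V_CE = 15.2 V > V_CE(sat) ≈ 0.2 V, the transistor is in the active region as assumed.

I_C ≈ 3.8 mA, V_CE ≈ 15 V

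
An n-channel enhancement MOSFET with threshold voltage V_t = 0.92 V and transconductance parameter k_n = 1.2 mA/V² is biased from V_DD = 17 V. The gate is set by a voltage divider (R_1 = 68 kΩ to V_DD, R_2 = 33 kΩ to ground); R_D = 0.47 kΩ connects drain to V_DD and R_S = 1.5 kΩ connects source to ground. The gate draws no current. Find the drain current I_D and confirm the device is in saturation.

V_G = V_DD·R_2/(R_1+R_2) = 17×33/101 = 5.55 V.
Assume saturation: I_D = (k_n/2)(V_GS − V_t)² with V_GS = V_G − I_D·R_S = 5.55 − 1.5·I_D.
Substituting gives 1.35·I_D² − 9.34·I_D + 12.9 = 0, with roots I_D = 1.9 or 5.02 mA.
The root I_D = 5.02 mA gives V_GS = -1.97 V ≤ V_t, so take I_D = 1.9 mA.
Then V_GS = 2.7 V and V_DS = V_DD − I_D(R_D+R_S) = 17 − 1.9×1.97 = 13.3 V.
Saturation requires V_DS ≥ V_GS − V_t = 1.78 V; 13.3 ≥ 1.78 ✓.

I_D ≈ 1.9 mA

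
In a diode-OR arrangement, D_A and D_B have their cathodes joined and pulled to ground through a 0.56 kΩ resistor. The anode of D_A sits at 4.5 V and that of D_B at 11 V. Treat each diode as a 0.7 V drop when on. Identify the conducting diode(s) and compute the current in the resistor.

Assume both conduct. Then node N would need to be at both 4.5−0.7 = 3.8 V and 11−0.7 = 10.3 V, which is impossible.
Assume only D_B conducts: V_N = 11 − 0.7 = 10.3 V, so I_R = 10.3/0.56 = 18.4 mA.
Check D_A: its anode-to-cathode voltage is 4.5 − 10.3 = -5.8 V < 0.7 V, so it is off. The assumption is consistent.

Only D_B conducts; I_R ≈ 18 mA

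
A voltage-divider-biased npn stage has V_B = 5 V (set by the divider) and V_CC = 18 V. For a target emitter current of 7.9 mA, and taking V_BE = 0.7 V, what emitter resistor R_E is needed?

R_E ≈ 0.54 kΩ

V_E = V_B − V_BE = 5 − 0.7 = 4.3 V.
R_E = V_E / I_E = 4.3 / 7.9 = 0.544 kΩ.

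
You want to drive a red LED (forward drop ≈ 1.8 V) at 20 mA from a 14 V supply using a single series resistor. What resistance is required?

The resistor drops V_S − V_D = 14 − 1.8 = 12.2 V at 20 mA.
R = 12.2 V / 20 mA = 0.61 kΩ.

R ≈ 0.61 kΩ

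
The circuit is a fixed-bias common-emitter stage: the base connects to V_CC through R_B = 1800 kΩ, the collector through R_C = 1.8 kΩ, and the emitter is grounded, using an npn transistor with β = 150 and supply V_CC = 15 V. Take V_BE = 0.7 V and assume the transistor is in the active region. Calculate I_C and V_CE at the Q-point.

Base loop: V_CC = I_B·R_B + V_BE, so I_B = (15 − 0.7)/1800 kΩ = 0.00794 mA.
In the active region I_C = β·I_B = 150 × 0.00794 = 1.19 mA.
Collector loop: V_CE = V_CC − I_C·R_C = 15 − 1.19×1.8 = 12.9 V.
Since V_CE = 12.9 V > V_CE(sat) ≈ 0.2 V, the transistor is in the active region as assumed.

I_C ≈ 1.2 mA, V_CE ≈ 13 V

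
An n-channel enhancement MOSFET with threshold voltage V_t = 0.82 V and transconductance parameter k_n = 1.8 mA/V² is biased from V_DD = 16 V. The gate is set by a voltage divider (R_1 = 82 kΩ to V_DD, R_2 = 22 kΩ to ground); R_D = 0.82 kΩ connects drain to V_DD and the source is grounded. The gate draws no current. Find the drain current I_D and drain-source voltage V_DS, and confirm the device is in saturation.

I_D ≈ 5.9 mA, V_DS ≈ 11 V

V_G = V_DD·R_2/(R_1+R_2) = 16×22/104 = 3.38 V. With the source grounded, V_GS = V_G = 3.38 V.
Assume saturation: I_D = (k_n/2)(V_GS − V_t)² = (1.8/2)×(3.38 − 0.82)² = 0.9×2.56² = 5.92 mA.
V_DS = V_DD − I_D·R_D = 16 − 5.92×0.82 = 11.1 V.
Saturation requires V_DS ≥ V_GS − V_t = 2.56 V; 11.1 ≥ 2.56 ✓.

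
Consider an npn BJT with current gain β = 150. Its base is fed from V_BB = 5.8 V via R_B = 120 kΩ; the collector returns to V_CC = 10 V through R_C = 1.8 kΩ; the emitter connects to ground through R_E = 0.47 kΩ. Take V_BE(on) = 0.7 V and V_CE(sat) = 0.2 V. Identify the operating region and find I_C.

active; I_C ≈ 4 mA

Assume active. Base-emitter loop: I_B = (V_BB − V_BE)/(R_B + (β+1)R_E) = (5.8 − 0.7)/(120 + 151×0.47) = 0.0267 mA.
I_C = β·I_B = 150×0.0267 = 4.01 mA.
V_CE = V_CC − I_C·R_C − I_E·R_E = 10 − 4.01×1.8 − 4.03×0.47 = 0.894 V > V_CE(sat), so the active-region assumption holds.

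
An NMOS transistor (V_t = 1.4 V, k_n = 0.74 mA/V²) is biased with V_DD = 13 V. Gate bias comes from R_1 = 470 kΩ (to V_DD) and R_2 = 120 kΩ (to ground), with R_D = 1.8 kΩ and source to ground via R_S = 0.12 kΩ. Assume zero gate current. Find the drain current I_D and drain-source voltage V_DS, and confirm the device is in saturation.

V_G = V_DD·R_2/(R_1+R_2) = 13×120/590 = 2.64 V.
Assume saturation: I_D = (k_n/2)(V_GS − V_t)² with V_GS = V_G − I_D·R_S = 2.64 − 0.12·I_D.
Substituting gives 0.00533·I_D² − 1.11·I_D + 0.573 = 0, with roots I_D = 0.517 or 208 mA.
The root I_D = 208 mA gives V_GS = -22.3 V ≤ V_t, so take I_D = 0.517 mA.
Then V_GS = 2.58 V and V_DS = V_DD − I_D(R_D+R_S) = 13 − 0.517×1.92 = 12 V.
Saturation requires V_DS ≥ V_GS − V_t = 1.18 V; 12 ≥ 1.18 ✓.

I_D ≈ 0.52 mA, V_DS ≈ 12 V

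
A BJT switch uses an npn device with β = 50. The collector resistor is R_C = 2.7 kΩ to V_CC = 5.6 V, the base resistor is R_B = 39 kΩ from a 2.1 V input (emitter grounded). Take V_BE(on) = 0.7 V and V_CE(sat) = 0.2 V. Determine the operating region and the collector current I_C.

Assume active. Base-emitter loop: I_B = (V_BB − V_BE)/R_B = (2.1 − 0.7)/39 = 0.0359 mA.
I_C = β·I_B = 50×0.0359 = 1.79 mA.
V_CE = V_CC − I_C·R_C = 5.6 − 1.79×2.7 = 0.754 V > V_CE(sat), so the active-region assumption holds.

active; I_C ≈ 1.8 mA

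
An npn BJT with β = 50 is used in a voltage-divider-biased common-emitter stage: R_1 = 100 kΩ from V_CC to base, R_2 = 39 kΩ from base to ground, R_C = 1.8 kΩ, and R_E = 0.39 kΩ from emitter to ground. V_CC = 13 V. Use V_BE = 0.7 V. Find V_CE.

Thevenize the base divider: V_Th = V_CC·R_2/(R_1+R_2) = 13×39/139 = 3.65 V, R_Th = R_1‖R_2 = 28.1 kΩ.
Base-emitter loop: V_Th = I_B·R_Th + V_BE + (β+1)I_B·R_E, so I_B = (3.65 − 0.7) / (28.1 + 51×0.39) = 0.0615 mA.
I_C = β·I_B = 50×0.0615 = 3.07 mA, and I_E = (β+1)I_B = 3.14 mA.
V_CE = V_CC − I_C·R_C − I_E·R_E = 13 − 3.07×1.8 − 3.14×0.39 = 6.24 V.
V_CE = 6.24 V > 0.2 V confirms active-region operation.

V_CE ≈ 6.2 V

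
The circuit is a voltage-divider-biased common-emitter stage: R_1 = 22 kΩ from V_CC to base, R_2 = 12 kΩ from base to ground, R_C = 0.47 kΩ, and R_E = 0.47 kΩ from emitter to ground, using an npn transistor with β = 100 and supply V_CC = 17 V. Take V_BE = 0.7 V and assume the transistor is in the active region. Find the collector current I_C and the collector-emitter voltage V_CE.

Thevenize the base divider: V_Th = V_CC·R_2/(R_1+R_2) = 17×12/34 = 6 V, R_Th = R_1‖R_2 = 7.76 kΩ.
Base-emitter loop: V_Th = I_B·R_Th + V_BE + (β+1)I_B·R_E, so I_B = (6 − 0.7) / (7.76 + 101×0.47) = 0.096 mA.
I_C = β·I_B = 100×0.096 = 9.6 mA, and I_E = (β+1)I_B = 9.69 mA.
V_CE = V_CC − I_C·R_C − I_E·R_E = 17 − 9.6×0.47 − 9.69×0.47 = 7.94 V.
V_CE = 7.94 V > 0.2 V confirms active-region operation.

I_C ≈ 9.6 mA, V_CE ≈ 7.9 V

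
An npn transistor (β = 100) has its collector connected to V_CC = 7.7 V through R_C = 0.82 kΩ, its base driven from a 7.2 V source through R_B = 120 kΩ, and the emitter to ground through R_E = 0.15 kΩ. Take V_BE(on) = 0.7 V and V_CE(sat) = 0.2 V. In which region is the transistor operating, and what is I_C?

Assume active. Base-emitter loop: I_B = (V_BB − V_BE)/(R_B + (β+1)R_E) = (7.2 − 0.7)/(120 + 101×0.15) = 0.0481 mA.
I_C = β·I_B = 100×0.0481 = 4.81 mA.
V_CE = V_CC − I_C·R_C − I_E·R_E = 7.7 − 4.81×0.82 − 4.86×0.15 = 3.03 V > V_CE(sat), so the active-region assumption holds.

active; I_C ≈ 4.8 mA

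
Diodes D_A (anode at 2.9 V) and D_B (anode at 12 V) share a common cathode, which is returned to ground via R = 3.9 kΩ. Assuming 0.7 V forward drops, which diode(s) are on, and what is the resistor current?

Assume both conduct. Then node N would need to be at both 2.9−0.7 = 2.2 V and 12−0.7 = 11.3 V, which is impossible.
Assume only D_B conducts: V_N = 12 − 0.7 = 11.3 V, so I_R = 11.3/3.9 = 2.9 mA.
Check D_A: its anode-to-cathode voltage is 2.9 − 11.3 = -8.4 V < 0.7 V, so it is off. The assumption is consistent.

Only D_B conducts; I_R ≈ 2.9 mA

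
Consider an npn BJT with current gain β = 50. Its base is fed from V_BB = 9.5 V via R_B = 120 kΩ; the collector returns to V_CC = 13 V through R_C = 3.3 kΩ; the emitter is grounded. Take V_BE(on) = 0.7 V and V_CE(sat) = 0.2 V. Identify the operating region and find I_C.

Assume active. Base-emitter loop: I_B = (V_BB − V_BE)/R_B = (9.5 − 0.7)/120 = 0.0733 mA.
I_C = β·I_B = 50×0.0733 = 3.67 mA.
V_CE = V_CC − I_C·R_C = 13 − 3.67×3.3 = 0.9 V > V_CE(sat), so the active-region assumption holds.

active; I_C ≈ 3.7 mA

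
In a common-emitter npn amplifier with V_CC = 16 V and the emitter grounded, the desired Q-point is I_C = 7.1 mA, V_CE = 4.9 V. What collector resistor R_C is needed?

Collector loop: V_CC = I_C·R_C + V_CE.
R_C = (V_CC − V_CE)/I_C = (16 − 4.9)/7.1 = 1.56 kΩ.

R_C ≈ 1.6 kΩ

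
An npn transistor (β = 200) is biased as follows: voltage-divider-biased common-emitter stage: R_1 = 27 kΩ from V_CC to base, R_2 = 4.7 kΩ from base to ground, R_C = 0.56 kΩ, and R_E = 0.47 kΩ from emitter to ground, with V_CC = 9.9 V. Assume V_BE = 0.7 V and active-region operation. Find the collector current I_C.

I_C ≈ 1.6 mA

Thevenize the base divider: V_Th = V_CC·R_2/(R_1+R_2) = 9.9×4.7/31.7 = 1.47 V, R_Th = R_1‖R_2 = 4 kΩ.
Base-emitter loop: V_Th = I_B·R_Th + V_BE + (β+1)I_B·R_E, so I_B = (1.47 − 0.7) / (4 + 201×0.47) = 0.0078 mA.
I_C = β·I_B = 200×0.0078 = 1.56 mA, and I_E = (β+1)I_B = 1.57 mA.
V_CE = V_CC − I_C·R_C − I_E·R_E = 9.9 − 1.56×0.56 − 1.57×0.47 = 8.29 V.
V_CE = 8.29 V > 0.2 V confirms active-region operation.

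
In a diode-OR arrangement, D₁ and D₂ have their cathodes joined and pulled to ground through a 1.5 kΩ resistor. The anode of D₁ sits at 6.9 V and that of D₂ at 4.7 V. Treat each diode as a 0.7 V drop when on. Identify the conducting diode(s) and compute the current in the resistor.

Assume both conduct. Then node N would need to be at both 6.9−0.7 = 6.2 V and 4.7−0.7 = 4 V, which is impossible.
Assume only D₁ conducts: V_N = 6.9 − 0.7 = 6.2 V, so I_R = 6.2/1.5 = 4.13 mA.
Check D₂: its anode-to-cathode voltage is 4.7 − 6.2 = -1.5 V < 0.7 V, so it is off. The assumption is consistent.

Only D₁ conducts; I_R ≈ 4.1 mA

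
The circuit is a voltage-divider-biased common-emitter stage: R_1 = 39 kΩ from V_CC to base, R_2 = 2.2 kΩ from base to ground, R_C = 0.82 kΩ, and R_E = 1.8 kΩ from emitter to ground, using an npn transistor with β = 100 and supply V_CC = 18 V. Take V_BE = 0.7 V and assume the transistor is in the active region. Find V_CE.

V_CE ≈ 18 V

Thevenize the base divider: V_Th = V_CC·R_2/(R_1+R_2) = 18×2.2/41.2 = 0.961 V, R_Th = R_1‖R_2 = 2.08 kΩ.
Base-emitter loop: V_Th = I_B·R_Th + V_BE + (β+1)I_B·R_E, so I_B = (0.961 − 0.7) / (2.08 + 101×1.8) = 0.00142 mA.
I_C = β·I_B = 100×0.00142 = 0.142 mA, and I_E = (β+1)I_B = 0.143 mA.
V_CE = V_CC − I_C·R_C − I_E·R_E = 18 − 0.142×0.82 − 0.143×1.8 = 17.6 V.
V_CE = 17.6 V > 0.2 V confirms active-region operation.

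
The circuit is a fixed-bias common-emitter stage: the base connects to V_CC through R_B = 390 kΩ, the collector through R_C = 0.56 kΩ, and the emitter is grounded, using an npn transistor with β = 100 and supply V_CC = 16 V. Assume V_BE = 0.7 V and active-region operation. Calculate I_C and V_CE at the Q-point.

Base loop: V_CC = I_B·R_B + V_BE, so I_B = (16 − 0.7)/390 kΩ = 0.0392 mA.
In the active region I_C = β·I_B = 100 × 0.0392 = 3.92 mA.
Collector loop: V_CE = V_CC − I_C·R_C = 16 − 3.92×0.56 = 13.8 V.
Since V_CE = 13.8 V > V_CE(sat) ≈ 0.2 V, the transistor is in the active region as assumed.

I_C ≈ 3.9 mA, V_CE ≈ 14 V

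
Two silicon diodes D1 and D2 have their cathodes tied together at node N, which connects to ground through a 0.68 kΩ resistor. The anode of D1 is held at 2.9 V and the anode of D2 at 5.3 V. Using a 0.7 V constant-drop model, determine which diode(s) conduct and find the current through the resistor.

Assume both conduct. Then node N would need to be at both 2.9−0.7 = 2.2 V and 5.3−0.7 = 4.6 V, which is impossible.
Assume only D2 conducts: V_N = 5.3 − 0.7 = 4.6 V, so I_R = 4.6/0.68 = 6.76 mA.
Check D1: its anode-to-cathode voltage is 2.9 − 4.6 = -1.7 V < 0.7 V, so it is off. The assumption is consistent.

Only D2 conducts; I_R ≈ 6.8 mA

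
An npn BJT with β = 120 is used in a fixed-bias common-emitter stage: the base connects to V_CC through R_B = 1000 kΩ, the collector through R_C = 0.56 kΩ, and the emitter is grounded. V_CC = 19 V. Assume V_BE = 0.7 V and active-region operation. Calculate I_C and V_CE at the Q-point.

Base loop: V_CC = I_B·R_B + V_BE, so I_B = (19 − 0.7)/1000 kΩ = 0.0183 mA.
In the active region I_C = β·I_B = 120 × 0.0183 = 2.2 mA.
Collector loop: V_CE = V_CC − I_C·R_C = 19 − 2.2×0.56 = 17.8 V.
Since V_CE = 17.8 V > V_CE(sat) ≈ 0.2 V, the transistor is in the active region as assumed.

I_C ≈ 2.2 mA, V_CE ≈ 18 V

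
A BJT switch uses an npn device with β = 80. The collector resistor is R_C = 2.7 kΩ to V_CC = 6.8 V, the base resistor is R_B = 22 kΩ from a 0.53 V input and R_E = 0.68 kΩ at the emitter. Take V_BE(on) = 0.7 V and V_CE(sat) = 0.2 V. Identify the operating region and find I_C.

V_BB = 0.53 V ≤ V_BE(on) = 0.7 V, so the base-emitter junction is not forward biased.
The transistor is in cutoff: I_B = I_C = 0.

cutoff; I_C ≈ 0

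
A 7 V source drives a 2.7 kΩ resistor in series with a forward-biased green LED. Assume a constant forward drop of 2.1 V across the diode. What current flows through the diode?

I ≈ 1.8 mA

KVL around the loop: 7 = V_D + I·R = 2.1 + I × 2.7 kΩ.
So I = (7 − 2.1) / 2.7 kΩ = 4.9 / 2.7 = 1.81 mA.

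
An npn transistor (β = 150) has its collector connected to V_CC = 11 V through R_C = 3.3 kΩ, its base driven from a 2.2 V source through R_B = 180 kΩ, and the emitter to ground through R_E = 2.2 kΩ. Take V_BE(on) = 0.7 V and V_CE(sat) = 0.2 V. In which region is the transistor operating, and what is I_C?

Assume active. Base-emitter loop: I_B = (V_BB − V_BE)/(R_B + (β+1)R_E) = (2.2 − 0.7)/(180 + 151×2.2) = 0.00293 mA.
I_C = β·I_B = 150×0.00293 = 0.439 mA.
V_CE = V_CC − I_C·R_C − I_E·R_E = 11 − 0.439×3.3 − 0.442×2.2 = 8.58 V > V_CE(sat), so the active-region assumption holds.

active; I_C ≈ 0.44 mA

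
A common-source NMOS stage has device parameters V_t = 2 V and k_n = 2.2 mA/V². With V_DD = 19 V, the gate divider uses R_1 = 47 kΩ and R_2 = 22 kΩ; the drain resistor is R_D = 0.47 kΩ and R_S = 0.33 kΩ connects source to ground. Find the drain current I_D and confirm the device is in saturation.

I_D ≈ 5.5 mA

V_G = V_DD·R_2/(R_1+R_2) = 19×22/69 = 6.06 V.
Assume saturation: I_D = (k_n/2)(V_GS − V_t)² with V_GS = V_G − I_D·R_S = 6.06 − 0.33·I_D.
Substituting gives 0.12·I_D² − 3.95·I_D + 18.1 = 0, with roots I_D = 5.51 or 27.4 mA.
The root I_D = 27.4 mA gives V_GS = -2.99 V ≤ V_t, so take I_D = 5.51 mA.
Then V_GS = 4.24 V and V_DS = V_DD − I_D(R_D+R_S) = 19 − 5.51×0.8 = 14.6 V.
Saturation requires V_DS ≥ V_GS − V_t = 2.24 V; 14.6 ≥ 2.24 ✓.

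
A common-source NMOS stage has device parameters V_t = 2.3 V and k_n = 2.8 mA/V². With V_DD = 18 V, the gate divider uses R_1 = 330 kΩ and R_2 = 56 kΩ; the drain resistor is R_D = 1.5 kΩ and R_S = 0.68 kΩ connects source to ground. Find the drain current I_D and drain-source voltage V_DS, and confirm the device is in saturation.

V_G = V_DD·R_2/(R_1+R_2) = 18×56/386 = 2.61 V.
Assume saturation: I_D = (k_n/2)(V_GS − V_t)² with V_GS = V_G − I_D·R_S = 2.61 − 0.68·I_D.
Substituting gives 0.647·I_D² − 1.59·I_D + 0.136 = 0, with roots I_D = 0.0884 or 2.37 mA.
The root I_D = 2.37 mA gives V_GS = 0.998 V ≤ V_t, so take I_D = 0.0884 mA.
Then V_GS = 2.55 V and V_DS = V_DD − I_D(R_D+R_S) = 18 − 0.0884×2.18 = 17.8 V.
Saturation requires V_DS ≥ V_GS − V_t = 0.251 V; 17.8 ≥ 0.251 ✓.

I_D ≈ 0.088 mA, V_DS ≈ 18 V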